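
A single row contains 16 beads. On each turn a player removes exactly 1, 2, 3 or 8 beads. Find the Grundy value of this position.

3

Build the Grundy sequence with g(k) = mex{g(k−s) : s ∈ {1, 2, 3, 8}, s ≤ k}:
k:     0  1  2  3  4  5  6  7  8  9 10 11 12 13 14 15 16
g(k):  0  1  2  3  0  1  2  3  4  0  1  2  3  0  1  2  3
So g(16) = 3.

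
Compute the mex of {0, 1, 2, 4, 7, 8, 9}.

3

The values 0, 1, 2 are all present; 3 is the first non-negative integer missing from the set.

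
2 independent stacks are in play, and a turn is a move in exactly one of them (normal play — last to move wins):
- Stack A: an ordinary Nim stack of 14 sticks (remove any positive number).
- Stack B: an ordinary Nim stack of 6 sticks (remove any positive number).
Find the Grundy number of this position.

8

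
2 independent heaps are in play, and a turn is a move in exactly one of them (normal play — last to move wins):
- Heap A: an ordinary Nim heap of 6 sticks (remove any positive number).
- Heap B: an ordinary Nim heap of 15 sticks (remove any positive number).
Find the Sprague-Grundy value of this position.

Heap A is a plain Nim heap of size 6, so its Grundy value is 6.
Heap B is a plain Nim heap of size 15, so its Grundy value is 15.
The value of a disjunctive sum is the nim-sum of the parts.
Combined value = 6 XOR 15 = 9.

9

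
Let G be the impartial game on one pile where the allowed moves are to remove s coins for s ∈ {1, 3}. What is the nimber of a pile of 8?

Build the Grundy sequence with g(k) = mex{g(k−s) : s ∈ {1, 3}, s ≤ k}:
k:     0  1  2  3  4  5  6  7  8
g(k):  0  1  0  1  0  1  0  1  0
So g(8) = 0.

0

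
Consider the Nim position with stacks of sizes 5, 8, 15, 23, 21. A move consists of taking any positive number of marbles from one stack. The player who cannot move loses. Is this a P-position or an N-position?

Nim-sum: 5 ^ 8 ^ 15 ^ 23 ^ 21 = 0.
The nim-sum is 0, so this is a P-position: the player to move is in a losing position under optimal play.

P-position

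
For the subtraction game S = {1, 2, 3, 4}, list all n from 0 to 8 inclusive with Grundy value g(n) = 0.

0, 5

Compute g(0), g(1), … for moves {1, 2, 3, 4}:
g(0) = mex{} = 0
g(1) = mex{0} = 1
g(2) = mex{0,1} = 2
g(3) = mex{0,1,2} = 3
g(4) = mex{0,1,2,3} = 4
g(5) = mex{1,2,3,4} = 0
g(6) = mex{0,2,3,4} = 1
g(7) = mex{0,1,3,4} = 2
g(8) = mex{0,1,2,4} = 3
The P-positions (g = 0) in 0..8 are 0, 5.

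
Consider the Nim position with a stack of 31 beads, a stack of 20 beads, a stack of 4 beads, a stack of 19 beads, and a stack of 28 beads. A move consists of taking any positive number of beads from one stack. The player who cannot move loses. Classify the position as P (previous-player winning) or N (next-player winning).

Compute the nim-sum pairwise:
31 XOR 20 = 11
11 XOR 4 = 15
15 XOR 19 = 28
28 XOR 28 = 0
The nim-sum is 0, so this is a P-position: the player to move is in a losing position under optimal play.

P-position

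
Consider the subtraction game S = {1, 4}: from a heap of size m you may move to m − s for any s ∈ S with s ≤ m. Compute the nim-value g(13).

Grundy values for subtraction set {1, 4}:
k:     0  1  2  3  4  5  6  7  8  9 10 11 12 13
g(k):  0  1  0  1  2  0  1  0  1  2  0  1  0  1
So g(13) = 1.

1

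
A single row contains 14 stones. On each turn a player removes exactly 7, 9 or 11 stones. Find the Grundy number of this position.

2

Build the Grundy sequence with g(k) = mex{g(k−s) : s ∈ {7, 9, 11}, s ≤ k}:
g(0) = mex{} = 0
g(1) = mex{} = 0
g(2) = mex{} = 0
g(3) = mex{} = 0
g(4) = mex{} = 0
g(5) = mex{} = 0
g(6) = mex{} = 0
g(7) = mex{0} = 1
g(8) = mex{0} = 1
g(9) = mex{0} = 1
g(10) = mex{0} = 1
g(11) = mex{0} = 1
g(12) = mex{0} = 1
g(13) = mex{0} = 1
g(14) = mex{0,1} = 2
So g(14) = 2.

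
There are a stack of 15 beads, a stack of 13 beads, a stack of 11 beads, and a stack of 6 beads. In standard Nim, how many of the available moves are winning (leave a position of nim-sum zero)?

3

Compute the nim-sum pairwise:
15 XOR 13 = 2
2 XOR 11 = 9
9 XOR 6 = 15
The overall nim-sum is X = 15. A stack of size p has a winning move iff p XOR X < p (reduce it to p XOR X).
  15: 15 XOR 15 = 0 < 15 — winning move (to 0).
  13: 13 XOR 15 = 2 < 13 — winning move (to 2).
  11: 11 XOR 15 = 4 < 11 — winning move (to 4).
  6: 6 XOR 15 = 9 ≥ 6 — no move.
That gives 3 winning moves.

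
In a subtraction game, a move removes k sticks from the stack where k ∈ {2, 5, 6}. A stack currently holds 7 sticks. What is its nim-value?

Build the Grundy sequence with g(k) = mex{g(k−s) : s ∈ {2, 5, 6}, s ≤ k}:
g(0) = mex{} = 0
g(1) = mex{} = 0
g(2) = mex{0} = 1
g(3) = mex{0} = 1
g(4) = mex{1} = 0
g(5) = mex{0,1} = 2
g(6) = mex{0} = 1
g(7) = mex{0,1,2} = 3
So g(7) = 3.

3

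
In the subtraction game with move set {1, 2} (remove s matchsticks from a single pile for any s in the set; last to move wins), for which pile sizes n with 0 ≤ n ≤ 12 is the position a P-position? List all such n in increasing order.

0, 3, 6, 9, 12

Compute g(0), g(1), … for moves {1, 2}:
k:     0  1  2  3  4  5  6  7  8  9 10 11 12
g(k):  0  1  2  0  1  2  0  1  2  0  1  2  0
The P-positions (g = 0) in 0..12 are 0, 3, 6, 9, 12.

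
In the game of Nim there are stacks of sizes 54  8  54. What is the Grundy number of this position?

8

Nim-sum: 54 XOR 8 XOR 54 = 8.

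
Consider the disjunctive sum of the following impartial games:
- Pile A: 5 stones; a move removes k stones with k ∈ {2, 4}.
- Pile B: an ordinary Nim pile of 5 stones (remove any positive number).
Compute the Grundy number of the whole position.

7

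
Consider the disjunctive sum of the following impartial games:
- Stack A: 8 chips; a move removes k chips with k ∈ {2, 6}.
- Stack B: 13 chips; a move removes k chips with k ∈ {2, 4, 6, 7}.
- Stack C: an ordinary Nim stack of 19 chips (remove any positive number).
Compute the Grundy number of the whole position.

For stack A, compute g(0), g(1), … with moves {2, 6}:
g(0) = mex{} = 0
g(1) = mex{} = 0
g(2) = mex{0} = 1
g(3) = mex{0} = 1
g(4) = mex{1} = 0
g(5) = mex{1} = 0
g(6) = mex{0} = 1
g(7) = mex{0} = 1
g(8) = mex{1} = 0
So g(8) = 0.
Build the Grundy sequence for stack B with g(k) = mex{g(k−s) : s ∈ {2, 4, 6, 7}, s ≤ k}:
k:     0  1  2  3  4  5  6  7  8  9 10 11 12 13
g(k):  0  0  1  1  2  2  3  3  4  0  0  1  1  2
So g(13) = 2.
Stack C is a plain Nim stack of size 19, so its Grundy value is 19.
The value of a disjunctive sum is the nim-sum of the parts.
Combined value = 0 XOR 2 XOR 19 = 17.

17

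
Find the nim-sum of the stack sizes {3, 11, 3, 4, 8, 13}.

In binary:
  0011  (3)
  1011  (11)
  0011  (3)
  0100  (4)
  1000  (8)
  1101  (13)
  ----
  1010  (10)

10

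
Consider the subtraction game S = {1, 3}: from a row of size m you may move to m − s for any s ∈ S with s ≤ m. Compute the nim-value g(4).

Grundy values for subtraction set {1, 3}:
g(0) = mex{} = 0
g(1) = mex{0} = 1
g(2) = mex{1} = 0
g(3) = mex{0} = 1
g(4) = mex{1} = 0
So g(4) = 0.

0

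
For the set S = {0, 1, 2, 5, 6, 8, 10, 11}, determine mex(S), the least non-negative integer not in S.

The values 0, 1, 2 are all present; 3 is the first non-negative integer missing from the set.

3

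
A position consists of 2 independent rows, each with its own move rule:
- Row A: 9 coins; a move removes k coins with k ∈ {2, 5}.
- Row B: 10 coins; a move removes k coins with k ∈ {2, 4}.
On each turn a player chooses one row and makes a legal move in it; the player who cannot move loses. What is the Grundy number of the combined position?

3

Grundy values for row A (subtraction set {2, 5}):
g(0) = mex{} = 0
g(1) = mex{} = 0
g(2) = mex{0} = 1
g(3) = mex{0} = 1
g(4) = mex{1} = 0
g(5) = mex{0,1} = 2
g(6) = mex{0} = 1
g(7) = mex{1,2} = 0
g(8) = mex{1} = 0
g(9) = mex{0} = 1
So g(9) = 1.
Grundy values for row B (subtraction set {2, 4}):
g(0) = mex{} = 0
g(1) = mex{} = 0
g(2) = mex{0} = 1
g(3) = mex{0} = 1
g(4) = mex{0,1} = 2
g(5) = mex{0,1} = 2
g(6) = mex{1,2} = 0
g(7) = mex{1,2} = 0
g(8) = mex{0,2} = 1
g(9) = mex{0,2} = 1
g(10) = mex{0,1} = 2
So g(10) = 2.
By the Sprague-Grundy theorem, the Grundy value of a sum of independent games is the XOR of the component values.
Combined value = 1 XOR 2 = 3.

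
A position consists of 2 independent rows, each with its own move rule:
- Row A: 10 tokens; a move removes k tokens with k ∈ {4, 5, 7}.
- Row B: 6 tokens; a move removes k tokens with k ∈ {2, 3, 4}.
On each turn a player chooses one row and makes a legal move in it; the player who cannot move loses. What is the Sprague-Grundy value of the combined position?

2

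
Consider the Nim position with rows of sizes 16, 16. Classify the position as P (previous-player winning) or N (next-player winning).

P-position

Write each in binary and XOR column by column:
  10000  (16)
  10000  (16)
  -----
  00000  (0)
The nim-sum is 0, so this is a P-position: the player to move is in a losing position under optimal play.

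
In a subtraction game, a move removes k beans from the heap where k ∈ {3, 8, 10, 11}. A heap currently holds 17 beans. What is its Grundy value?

Grundy values for subtraction set {3, 8, 10, 11}:
k:     0  1  2  3  4  5  6  7  8  9 10 11 12 13 14 15 16 17
g(k):  0  0  0  1  1  1  0  0  2  1  1  3  2  2  2  3  3  3
So g(17) = 3.

3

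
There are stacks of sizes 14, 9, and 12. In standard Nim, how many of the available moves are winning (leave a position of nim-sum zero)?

Nim-sum: 14 XOR 9 XOR 12 = 11.
The overall nim-sum is X = 11. A stack of size p has a winning move iff p XOR X < p (reduce it to p XOR X).
  14: 14 XOR 11 = 5 < 14 — winning move (to 5).
  9: 9 XOR 11 = 2 < 9 — winning move (to 2).
  12: 12 XOR 11 = 7 < 12 — winning move (to 7).
That gives 3 winning moves.

3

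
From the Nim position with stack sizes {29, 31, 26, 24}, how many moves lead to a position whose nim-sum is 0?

0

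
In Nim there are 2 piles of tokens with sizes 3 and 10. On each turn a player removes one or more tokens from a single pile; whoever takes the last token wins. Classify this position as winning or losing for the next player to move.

Winning position

Bitwise XOR of the heap sizes:
  0011  (3)
  1010  (10)
  ----
  1001  (9)
The nim-sum is 9 ≠ 0, so this is an N-position: the player to move can win.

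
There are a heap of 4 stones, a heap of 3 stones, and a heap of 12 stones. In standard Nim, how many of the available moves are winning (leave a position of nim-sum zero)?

1

Nim-sum: 4 ⊕ 3 ⊕ 12 = 11.
The overall nim-sum is X = 11. A heap of size p has a winning move iff p XOR X < p (reduce it to p XOR X).
  4: 4 XOR 11 = 15 ≥ 4 — no move.
  3: 3 XOR 11 = 8 ≥ 3 — no move.
  12: 12 XOR 11 = 7 < 12 — winning move (to 7).
That gives 1 winning move.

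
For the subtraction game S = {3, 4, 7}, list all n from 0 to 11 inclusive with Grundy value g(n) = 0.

0, 1, 2, 10, 11

Compute g(0), g(1), … for moves {3, 4, 7}:
k:     0  1  2  3  4  5  6  7  8  9 10 11
g(k):  0  0  0  1  1  1  2  2  2  3  0  0
The P-positions (g = 0) in 0..11 are 0, 1, 2, 10, 11.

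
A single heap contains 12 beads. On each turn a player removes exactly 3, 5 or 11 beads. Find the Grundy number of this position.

Build the Grundy sequence with g(k) = mex{g(k−s) : s ∈ {3, 5, 11}, s ≤ k}:
k:     0  1  2  3  4  5  6  7  8  9 10 11 12
g(k):  0  0  0  1  1  1  2  2  0  0  0  1  1
So g(12) = 1.

1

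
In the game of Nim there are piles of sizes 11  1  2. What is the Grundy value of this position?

8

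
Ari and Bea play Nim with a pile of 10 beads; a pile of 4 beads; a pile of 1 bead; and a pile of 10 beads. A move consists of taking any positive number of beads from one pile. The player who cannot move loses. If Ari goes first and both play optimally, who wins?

Compute the nim-sum pairwise:
10 ^ 4 = 14
14 ^ 1 = 15
15 ^ 10 = 5
The nim-sum is 5 ≠ 0, so this is an N-position: the player to move can win; Ari has a winning move.

Ari wins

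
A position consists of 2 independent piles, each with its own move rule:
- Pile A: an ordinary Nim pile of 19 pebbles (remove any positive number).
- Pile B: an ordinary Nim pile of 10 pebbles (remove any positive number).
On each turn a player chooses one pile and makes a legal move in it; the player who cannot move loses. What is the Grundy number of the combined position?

25

Pile A is a plain Nim pile of size 19, so its Grundy value is 19.
Pile B is a plain Nim pile of size 10, so its Grundy value is 10.
The value of a disjunctive sum is the nim-sum of the parts.
Combined value = 19 ⊕ 10 = 25.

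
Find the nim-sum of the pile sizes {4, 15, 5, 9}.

Nim-sum: 4 XOR 15 XOR 5 XOR 9 = 7.

7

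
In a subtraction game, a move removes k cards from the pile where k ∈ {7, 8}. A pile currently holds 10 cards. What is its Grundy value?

1

Build the Grundy sequence with g(k) = mex{g(k−s) : s ∈ {7, 8}, s ≤ k}:
g(0) = mex{} = 0
g(1) = mex{} = 0
g(2) = mex{} = 0
g(3) = mex{} = 0
g(4) = mex{} = 0
g(5) = mex{} = 0
g(6) = mex{} = 0
g(7) = mex{0} = 1
g(8) = mex{0} = 1
g(9) = mex{0} = 1
g(10) = mex{0} = 1
So g(10) = 1.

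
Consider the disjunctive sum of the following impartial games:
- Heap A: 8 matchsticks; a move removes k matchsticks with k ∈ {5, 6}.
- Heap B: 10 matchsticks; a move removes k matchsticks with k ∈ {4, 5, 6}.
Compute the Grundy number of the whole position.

Grundy values for heap A (subtraction set {5, 6}):
k:     0  1  2  3  4  5  6  7  8
g(k):  0  0  0  0  0  1  1  1  1
So g(8) = 1.
Grundy values for heap B (subtraction set {4, 5, 6}):
k:     0  1  2  3  4  5  6  7  8  9 10
g(k):  0  0  0  0  1  1  1  1  2  2  0
So g(10) = 0.
The value of a disjunctive sum is the nim-sum of the parts.
Combined value = 1 ⊕ 0 = 1.

1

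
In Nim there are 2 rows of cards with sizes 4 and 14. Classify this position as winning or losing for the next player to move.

Winning position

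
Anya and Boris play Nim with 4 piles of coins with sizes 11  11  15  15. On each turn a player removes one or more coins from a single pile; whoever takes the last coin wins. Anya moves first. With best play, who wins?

Boris wins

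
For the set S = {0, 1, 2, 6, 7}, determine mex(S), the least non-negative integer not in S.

3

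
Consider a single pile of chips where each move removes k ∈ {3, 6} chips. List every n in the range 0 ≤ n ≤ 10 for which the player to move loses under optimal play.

Compute g(0), g(1), … for moves {3, 6}:
g(0) = mex{} = 0
g(1) = mex{} = 0
g(2) = mex{} = 0
g(3) = mex{0} = 1
g(4) = mex{0} = 1
g(5) = mex{0} = 1
g(6) = mex{0,1} = 2
g(7) = mex{0,1} = 2
g(8) = mex{0,1} = 2
g(9) = mex{1,2} = 0
g(10) = mex{1,2} = 0
The P-positions (g = 0) in 0..10 are 0, 1, 2, 9, 10.

0, 1, 2, 9, 10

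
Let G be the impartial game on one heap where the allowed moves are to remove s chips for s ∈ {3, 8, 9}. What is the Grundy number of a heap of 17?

Compute g(0), g(1), … for moves {3, 8, 9}:
k:     0  1  2  3  4  5  6  7  8  9 10 11 12 13 14 15 16 17
g(k):  0  0  0  1  1  1  0  0  2  1  1  3  0  0  2  1  1  0
So g(17) = 0.

0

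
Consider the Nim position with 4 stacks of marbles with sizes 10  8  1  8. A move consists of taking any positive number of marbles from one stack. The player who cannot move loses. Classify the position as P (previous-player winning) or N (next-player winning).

N-position

Compute the nim-sum pairwise:
10 XOR 8 = 2
2 XOR 1 = 3
3 XOR 8 = 11
The nim-sum is 11 ≠ 0, so this is an N-position: the player to move can win.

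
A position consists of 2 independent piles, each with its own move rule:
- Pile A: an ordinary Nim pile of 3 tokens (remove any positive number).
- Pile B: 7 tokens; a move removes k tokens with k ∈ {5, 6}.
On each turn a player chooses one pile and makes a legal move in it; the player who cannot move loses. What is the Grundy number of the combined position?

Pile A is a plain Nim pile of size 3, so its Grundy value is 3.
For pile B, compute g(0), g(1), … with moves {5, 6}:
g(0) = mex{} = 0
g(1) = mex{} = 0
g(2) = mex{} = 0
g(3) = mex{} = 0
g(4) = mex{} = 0
g(5) = mex{0} = 1
g(6) = mex{0} = 1
g(7) = mex{0} = 1
So g(7) = 1.
The value of a disjunctive sum is the nim-sum of the parts.
Combined value = 3 ⊕ 1 = 2.

2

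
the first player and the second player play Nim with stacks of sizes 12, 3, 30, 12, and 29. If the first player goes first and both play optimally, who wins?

the second player wins

Compute the nim-sum pairwise:
12 ^ 3 = 15
15 ^ 30 = 17
17 ^ 12 = 29
29 ^ 29 = 0
The nim-sum is 0, so this is a P-position: the player to move is in a losing position under optimal play; the first player is about to move from it and so loses — the second player wins.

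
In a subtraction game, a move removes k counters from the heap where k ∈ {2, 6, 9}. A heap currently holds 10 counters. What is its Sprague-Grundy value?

Compute g(0), g(1), … for moves {2, 6, 9}:
g(0) = mex{} = 0
g(1) = mex{} = 0
g(2) = mex{0} = 1
g(3) = mex{0} = 1
g(4) = mex{1} = 0
g(5) = mex{1} = 0
g(6) = mex{0} = 1
g(7) = mex{0} = 1
g(8) = mex{1} = 0
g(9) = mex{0,1} = 2
g(10) = mex{0} = 1
So g(10) = 1.

1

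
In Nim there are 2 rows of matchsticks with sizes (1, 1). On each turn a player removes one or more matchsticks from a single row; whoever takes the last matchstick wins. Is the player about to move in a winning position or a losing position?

Losing position

Compute the nim-sum pairwise:
1 ^ 1 = 0
The nim-sum is 0, so this is a P-position: the player to move is in a losing position under optimal play.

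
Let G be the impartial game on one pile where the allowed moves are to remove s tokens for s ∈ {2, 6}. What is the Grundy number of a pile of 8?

Build the Grundy sequence with g(k) = mex{g(k−s) : s ∈ {2, 6}, s ≤ k}:
k:     0  1  2  3  4  5  6  7  8
g(k):  0  0  1  1  0  0  1  1  0
So g(8) = 0.

0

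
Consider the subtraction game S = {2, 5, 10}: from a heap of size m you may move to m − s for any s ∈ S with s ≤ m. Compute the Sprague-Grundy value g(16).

Compute g(0), g(1), … for moves {2, 5, 10}:
k:     0  1  2  3  4  5  6  7  8  9 10 11 12 13 14 15 16
g(k):  0  0  1  1  0  2  1  0  0  1  1  2  2  3  3  0  0
So g(16) = 0.

0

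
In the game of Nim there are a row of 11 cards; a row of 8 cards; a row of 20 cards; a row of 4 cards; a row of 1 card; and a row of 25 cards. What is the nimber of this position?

11

Compute the nim-sum pairwise:
11 ⊕ 8 = 3
3 ⊕ 20 = 23
23 ⊕ 4 = 19
19 ⊕ 1 = 18
18 ⊕ 25 = 11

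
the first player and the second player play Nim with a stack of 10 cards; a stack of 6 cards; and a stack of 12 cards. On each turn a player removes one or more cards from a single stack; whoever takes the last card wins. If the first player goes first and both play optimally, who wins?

the second player wins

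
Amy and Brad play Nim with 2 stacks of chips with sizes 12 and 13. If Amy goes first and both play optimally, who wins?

Compute the nim-sum pairwise:
12 ^ 13 = 1
The nim-sum is 1 ≠ 0, so this is an N-position: the player to move can win; Amy has a winning move.

Amy wins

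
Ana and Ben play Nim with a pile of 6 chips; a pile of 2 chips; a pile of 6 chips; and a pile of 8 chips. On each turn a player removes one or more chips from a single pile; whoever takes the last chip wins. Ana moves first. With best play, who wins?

Nim-sum: 6 XOR 2 XOR 6 XOR 8 = 10.
The nim-sum is 10 ≠ 0, so this is an N-position: the player to move can win; Ana has a winning move.

Ana wins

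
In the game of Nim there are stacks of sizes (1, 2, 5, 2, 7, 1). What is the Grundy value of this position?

Nim-sum: 1 ⊕ 2 ⊕ 5 ⊕ 2 ⊕ 7 ⊕ 1 = 2.

2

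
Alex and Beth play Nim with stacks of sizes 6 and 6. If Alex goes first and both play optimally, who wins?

Bitwise XOR of the heap sizes:
  110  (6)
  110  (6)
  ---
  000  (0)
The nim-sum is 0, so this is a P-position: the player to move is in a losing position under optimal play; Alex is about to move from it and so loses — Beth wins.

Beth wins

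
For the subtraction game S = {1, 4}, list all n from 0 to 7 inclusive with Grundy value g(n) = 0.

0, 2, 5, 7

Compute g(0), g(1), … for moves {1, 4}:
k:     0  1  2  3  4  5  6  7
g(k):  0  1  0  1  2  0  1  0
The P-positions (g = 0) in 0..7 are 0, 2, 5, 7.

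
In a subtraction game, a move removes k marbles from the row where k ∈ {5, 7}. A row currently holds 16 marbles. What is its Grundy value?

0

Grundy values for subtraction set {5, 7}:
k:     0  1  2  3  4  5  6  7  8  9 10 11 12 13 14 15 16
g(k):  0  0  0  0  0  1  1  1  1  1  2  2  0  0  0  0  0
So g(16) = 0.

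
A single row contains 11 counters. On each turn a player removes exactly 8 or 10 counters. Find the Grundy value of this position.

Build the Grundy sequence with g(k) = mex{g(k−s) : s ∈ {8, 10}, s ≤ k}:
k:     0  1  2  3  4  5  6  7  8  9 10 11
g(k):  0  0  0  0  0  0  0  0  1  1  1  1
So g(11) = 1.

1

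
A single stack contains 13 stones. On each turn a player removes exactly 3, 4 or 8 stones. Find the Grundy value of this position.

Build the Grundy sequence with g(k) = mex{g(k−s) : s ∈ {3, 4, 8}, s ≤ k}:
k:     0  1  2  3  4  5  6  7  8  9 10 11 12 13
g(k):  0  0  0  1  1  1  2  0  2  3  1  3  0  0
So g(13) = 0.

0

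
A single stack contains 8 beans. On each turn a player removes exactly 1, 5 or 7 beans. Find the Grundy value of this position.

Build the Grundy sequence with g(k) = mex{g(k−s) : s ∈ {1, 5, 7}, s ≤ k}:
g(0) = mex{} = 0
g(1) = mex{0} = 1
g(2) = mex{1} = 0
g(3) = mex{0} = 1
g(4) = mex{1} = 0
g(5) = mex{0} = 1
g(6) = mex{1} = 0
g(7) = mex{0} = 1
g(8) = mex{1} = 0
So g(8) = 0.

0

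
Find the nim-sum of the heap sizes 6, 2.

4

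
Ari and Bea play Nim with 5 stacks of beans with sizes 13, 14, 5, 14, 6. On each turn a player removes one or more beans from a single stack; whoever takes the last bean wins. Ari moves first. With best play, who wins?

Nim-sum: 13 ^ 14 ^ 5 ^ 14 ^ 6 = 14.
The nim-sum is 14 ≠ 0, so this is an N-position: the player to move can win; Ari has a winning move.

Ari wins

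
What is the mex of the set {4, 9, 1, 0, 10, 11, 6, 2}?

3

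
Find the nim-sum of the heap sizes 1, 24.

Nim-sum: 1 ⊕ 24 = 25.

25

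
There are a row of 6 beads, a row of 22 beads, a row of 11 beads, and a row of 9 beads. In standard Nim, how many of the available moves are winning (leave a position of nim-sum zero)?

1

Write each in binary and XOR column by column:
  00110  (6)
  10110  (22)
  01011  (11)
  01001  (9)
  -----
  10010  (18)
The overall nim-sum is X = 18. A row of size p has a winning move iff p XOR X < p (reduce it to p XOR X).
  6: 6 XOR 18 = 20 ≥ 6 — no move.
  22: 22 XOR 18 = 4 < 22 — winning move (to 4).
  11: 11 XOR 18 = 25 ≥ 11 — no move.
  9: 9 XOR 18 = 27 ≥ 9 — no move.
That gives 1 winning move.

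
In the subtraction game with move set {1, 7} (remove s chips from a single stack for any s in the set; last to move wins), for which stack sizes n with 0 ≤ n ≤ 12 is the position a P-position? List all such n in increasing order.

0, 2, 4, 6, 8, 10, 12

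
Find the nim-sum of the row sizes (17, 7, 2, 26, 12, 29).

31

Write each in binary and XOR column by column:
  10001  (17)
  00111  (7)
  00010  (2)
  11010  (26)
  01100  (12)
  11101  (29)
  -----
  11111  (31)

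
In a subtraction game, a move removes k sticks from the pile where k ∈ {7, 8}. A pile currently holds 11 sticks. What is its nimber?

1

Build the Grundy sequence with g(k) = mex{g(k−s) : s ∈ {7, 8}, s ≤ k}:
k:     0  1  2  3  4  5  6  7  8  9 10 11
g(k):  0  0  0  0  0  0  0  1  1  1  1  1
So g(11) = 1.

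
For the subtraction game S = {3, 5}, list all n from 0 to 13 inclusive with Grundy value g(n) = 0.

Grundy values for subtraction set {3, 5}:
g(0) = mex{} = 0
g(1) = mex{} = 0
g(2) = mex{} = 0
g(3) = mex{0} = 1
g(4) = mex{0} = 1
g(5) = mex{0} = 1
g(6) = mex{0,1} = 2
g(7) = mex{0,1} = 2
g(8) = mex{1} = 0
g(9) = mex{1,2} = 0
g(10) = mex{1,2} = 0
g(11) = mex{0,2} = 1
g(12) = mex{0,2} = 1
g(13) = mex{0} = 1
The P-positions (g = 0) in 0..13 are 0, 1, 2, 8, 9, 10.

0, 1, 2, 8, 9, 10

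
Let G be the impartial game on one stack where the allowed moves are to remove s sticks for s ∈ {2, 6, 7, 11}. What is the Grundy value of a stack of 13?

0

Build the Grundy sequence with g(k) = mex{g(k−s) : s ∈ {2, 6, 7, 11}, s ≤ k}:
g(0) = mex{} = 0
g(1) = mex{} = 0
g(2) = mex{0} = 1
g(3) = mex{0} = 1
g(4) = mex{1} = 0
g(5) = mex{1} = 0
g(6) = mex{0} = 1
g(7) = mex{0} = 1
g(8) = mex{0,1} = 2
g(9) = mex{1} = 0
g(10) = mex{0,1,2} = 3
g(11) = mex{0} = 1
g(12) = mex{0,1,3} = 2
g(13) = mex{1} = 0
So g(13) = 0.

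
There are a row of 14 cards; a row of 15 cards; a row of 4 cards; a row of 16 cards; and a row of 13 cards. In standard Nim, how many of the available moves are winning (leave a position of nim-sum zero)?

1

Bitwise XOR of the heap sizes:
  01110  (14)
  01111  (15)
  00100  (4)
  10000  (16)
  01101  (13)
  -----
  11000  (24)
The overall nim-sum is X = 24. A row of size p has a winning move iff p XOR X < p (reduce it to p XOR X).
  14: 14 XOR 24 = 22 ≥ 14 — no move.
  15: 15 XOR 24 = 23 ≥ 15 — no move.
  4: 4 XOR 24 = 28 ≥ 4 — no move.
  16: 16 XOR 24 = 8 < 16 — winning move (to 8).
  13: 13 XOR 24 = 21 ≥ 13 — no move.
That gives 1 winning move.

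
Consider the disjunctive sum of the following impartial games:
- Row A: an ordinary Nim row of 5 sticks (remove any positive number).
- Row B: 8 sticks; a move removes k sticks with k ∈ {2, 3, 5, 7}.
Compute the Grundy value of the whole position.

1

Row A is a plain Nim row of size 5, so its Grundy value is 5.
For row B, compute g(0), g(1), … with moves {2, 3, 5, 7}:
g(0) = mex{} = 0
g(1) = mex{} = 0
g(2) = mex{0} = 1
g(3) = mex{0} = 1
g(4) = mex{0,1} = 2
g(5) = mex{0,1} = 2
g(6) = mex{0,1,2} = 3
g(7) = mex{0,1,2} = 3
g(8) = mex{0,1,2,3} = 4
So g(8) = 4.
By the Sprague-Grundy theorem, the Grundy value of a sum of independent games is the XOR of the component values.
Combined value = 5 ⊕ 4 = 1.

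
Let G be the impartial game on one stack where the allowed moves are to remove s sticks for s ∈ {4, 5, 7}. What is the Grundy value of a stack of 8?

2

Grundy values for subtraction set {4, 5, 7}:
g(0) = mex{} = 0
g(1) = mex{} = 0
g(2) = mex{} = 0
g(3) = mex{} = 0
g(4) = mex{0} = 1
g(5) = mex{0} = 1
g(6) = mex{0} = 1
g(7) = mex{0} = 1
g(8) = mex{0,1} = 2
So g(8) = 2.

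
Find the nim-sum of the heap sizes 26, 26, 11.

In binary:
  11010  (26)
  11010  (26)
  01011  (11)
  -----
  01011  (11)

11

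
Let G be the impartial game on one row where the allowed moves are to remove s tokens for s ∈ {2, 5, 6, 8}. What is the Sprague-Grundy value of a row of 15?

Compute g(0), g(1), … for moves {2, 5, 6, 8}:
k:     0  1  2  3  4  5  6  7  8  9 10 11 12 13 14 15
g(k):  0  0  1  1  0  2  1  3  2  2  3  0  2  1  0  0
So g(15) = 0.

0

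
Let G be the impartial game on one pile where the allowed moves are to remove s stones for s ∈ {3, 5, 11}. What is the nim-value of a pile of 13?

Grundy values for subtraction set {3, 5, 11}:
k:     0  1  2  3  4  5  6  7  8  9 10 11 12 13
g(k):  0  0  0  1  1  1  2  2  0  0  0  1  1  1
So g(13) = 1.

1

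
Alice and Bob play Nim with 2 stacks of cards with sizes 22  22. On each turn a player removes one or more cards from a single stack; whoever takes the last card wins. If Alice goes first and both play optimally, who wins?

Nim-sum: 22 XOR 22 = 0.
The nim-sum is 0, so this is a P-position: the player to move is in a losing position under optimal play; Alice is about to move from it and so loses — Bob wins.

Bob wins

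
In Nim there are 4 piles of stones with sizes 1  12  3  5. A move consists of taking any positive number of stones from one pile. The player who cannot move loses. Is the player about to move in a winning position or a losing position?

Winning position

In binary:
  0001  (1)
  1100  (12)
  0011  (3)
  0101  (5)
  ----
  1011  (11)
The nim-sum is 11 ≠ 0, so this is an N-position: the player to move can win.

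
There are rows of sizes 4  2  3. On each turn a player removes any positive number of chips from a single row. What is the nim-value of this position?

Write each in binary and XOR column by column:
  100  (4)
  010  (2)
  011  (3)
  ---
  101  (5)

5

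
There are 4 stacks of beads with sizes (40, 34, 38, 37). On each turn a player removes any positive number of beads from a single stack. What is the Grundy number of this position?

9

Compute the nim-sum pairwise:
40 ^ 34 = 10
10 ^ 38 = 44
44 ^ 37 = 9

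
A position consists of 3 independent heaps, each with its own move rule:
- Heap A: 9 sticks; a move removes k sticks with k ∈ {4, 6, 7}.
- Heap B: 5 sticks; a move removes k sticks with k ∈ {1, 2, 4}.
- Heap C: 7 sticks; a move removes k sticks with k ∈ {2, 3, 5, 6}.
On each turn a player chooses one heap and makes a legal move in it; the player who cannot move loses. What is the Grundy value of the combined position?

3

Build the Grundy sequence for heap A with g(k) = mex{g(k−s) : s ∈ {4, 6, 7}, s ≤ k}:
k:     0  1  2  3  4  5  6  7  8  9
g(k):  0  0  0  0  1  1  1  1  2  2
So g(9) = 2.
For heap B, compute g(0), g(1), … with moves {1, 2, 4}:
g(0) = mex{} = 0
g(1) = mex{0} = 1
g(2) = mex{0,1} = 2
g(3) = mex{1,2} = 0
g(4) = mex{0,2} = 1
g(5) = mex{0,1} = 2
So g(5) = 2.
For heap C, compute g(0), g(1), … with moves {2, 3, 5, 6}:
g(0) = mex{} = 0
g(1) = mex{} = 0
g(2) = mex{0} = 1
g(3) = mex{0} = 1
g(4) = mex{0,1} = 2
g(5) = mex{0,1} = 2
g(6) = mex{0,1,2} = 3
g(7) = mex{0,1,2} = 3
So g(7) = 3.
The value of a disjunctive sum is the nim-sum of the parts.
Combined value = 2 XOR 2 XOR 3 = 3.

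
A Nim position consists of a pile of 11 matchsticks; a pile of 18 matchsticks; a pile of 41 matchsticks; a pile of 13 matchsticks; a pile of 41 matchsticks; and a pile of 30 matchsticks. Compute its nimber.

10

Bitwise XOR of the heap sizes:
  001011  (11)
  010010  (18)
  101001  (41)
  001101  (13)
  101001  (41)
  011110  (30)
  ------
  001010  (10)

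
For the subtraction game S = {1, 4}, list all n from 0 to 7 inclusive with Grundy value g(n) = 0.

0, 2, 5, 7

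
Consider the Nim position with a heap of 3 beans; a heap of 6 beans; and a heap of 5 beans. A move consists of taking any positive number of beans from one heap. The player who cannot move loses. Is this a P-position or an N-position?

Compute the nim-sum pairwise:
3 ^ 6 = 5
5 ^ 5 = 0
The nim-sum is 0, so this is a P-position: the player to move is in a losing position under optimal play.

P-position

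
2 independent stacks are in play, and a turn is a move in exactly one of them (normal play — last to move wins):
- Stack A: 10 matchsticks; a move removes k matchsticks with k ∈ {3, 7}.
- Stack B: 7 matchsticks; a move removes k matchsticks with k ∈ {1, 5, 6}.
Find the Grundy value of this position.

3

Grundy values for stack A (subtraction set {3, 7}):
g(0) = mex{} = 0
g(1) = mex{} = 0
g(2) = mex{} = 0
g(3) = mex{0} = 1
g(4) = mex{0} = 1
g(5) = mex{0} = 1
g(6) = mex{1} = 0
g(7) = mex{0,1} = 2
g(8) = mex{0,1} = 2
g(9) = mex{0} = 1
g(10) = mex{1,2} = 0
So g(10) = 0.
Build the Grundy sequence for stack B with g(k) = mex{g(k−s) : s ∈ {1, 5, 6}, s ≤ k}:
g(0) = mex{} = 0
g(1) = mex{0} = 1
g(2) = mex{1} = 0
g(3) = mex{0} = 1
g(4) = mex{1} = 0
g(5) = mex{0} = 1
g(6) = mex{0,1} = 2
g(7) = mex{0,1,2} = 3
So g(7) = 3.
The value of a disjunctive sum is the nim-sum of the parts.
Combined value = 0 ⊕ 3 = 3.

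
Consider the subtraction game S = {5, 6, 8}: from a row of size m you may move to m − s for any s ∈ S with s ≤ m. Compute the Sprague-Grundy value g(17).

0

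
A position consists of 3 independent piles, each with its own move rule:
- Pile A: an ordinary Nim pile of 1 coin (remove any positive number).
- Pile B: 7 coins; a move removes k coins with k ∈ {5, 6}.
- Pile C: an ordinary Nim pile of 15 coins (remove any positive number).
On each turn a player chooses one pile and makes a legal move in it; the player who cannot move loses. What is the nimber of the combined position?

Pile A is a plain Nim pile of size 1, so its Grundy value is 1.
For pile B, compute g(0), g(1), … with moves {5, 6}:
k:     0  1  2  3  4  5  6  7
g(k):  0  0  0  0  0  1  1  1
So g(7) = 1.
Pile C is a plain Nim pile of size 15, so its Grundy value is 15.
By the Sprague-Grundy theorem, the Grundy value of a sum of independent games is the XOR of the component values.
Combined value = 1 ⊕ 1 ⊕ 15 = 15.

15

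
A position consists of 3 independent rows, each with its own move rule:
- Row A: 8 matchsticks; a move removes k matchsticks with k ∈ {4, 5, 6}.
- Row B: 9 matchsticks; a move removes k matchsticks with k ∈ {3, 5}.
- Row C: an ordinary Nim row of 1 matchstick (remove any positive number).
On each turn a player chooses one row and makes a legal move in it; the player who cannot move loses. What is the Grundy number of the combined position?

3

Grundy values for row A (subtraction set {4, 5, 6}):
k:     0  1  2  3  4  5  6  7  8
g(k):  0  0  0  0  1  1  1  1  2
So g(8) = 2.
Grundy values for row B (subtraction set {3, 5}):
g(0) = mex{} = 0
g(1) = mex{} = 0
g(2) = mex{} = 0
g(3) = mex{0} = 1
g(4) = mex{0} = 1
g(5) = mex{0} = 1
g(6) = mex{0,1} = 2
g(7) = mex{0,1} = 2
g(8) = mex{1} = 0
g(9) = mex{1,2} = 0
So g(9) = 0.
Row C is a plain Nim row of size 1, so its Grundy value is 1.
The value of a disjunctive sum is the nim-sum of the parts.
Combined value = 2 XOR 0 XOR 1 = 3.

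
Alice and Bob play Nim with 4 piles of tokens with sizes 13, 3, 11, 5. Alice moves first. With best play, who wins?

Bob wins

Bitwise XOR of the heap sizes:
  1101  (13)
  0011  (3)
  1011  (11)
  0101  (5)
  ----
  0000  (0)
The nim-sum is 0, so this is a P-position: the player to move is in a losing position under optimal play; Alice is about to move from it and so loses — Bob wins.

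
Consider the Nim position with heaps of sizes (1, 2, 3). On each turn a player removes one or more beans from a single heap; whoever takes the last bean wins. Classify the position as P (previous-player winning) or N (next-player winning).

P-position

Nim-sum: 1 XOR 2 XOR 3 = 0.
The nim-sum is 0, so this is a P-position: the player to move is in a losing position under optimal play.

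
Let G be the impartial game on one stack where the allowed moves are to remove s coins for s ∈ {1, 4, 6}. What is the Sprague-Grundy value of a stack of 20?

Build the Grundy sequence with g(k) = mex{g(k−s) : s ∈ {1, 4, 6}, s ≤ k}:
k:     0  1  2  3  4  5  6  7  8  9 10 11 12 13 14 15 16 17 18 19 20
g(k):  0  1  0  1  2  0  1  0  1  2  0  1  0  1  2  0  1  0  1  2  0
So g(20) = 0.

0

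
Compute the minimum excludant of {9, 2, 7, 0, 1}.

3

The values 0, 1, 2 are all present; 3 is the first non-negative integer missing from the set.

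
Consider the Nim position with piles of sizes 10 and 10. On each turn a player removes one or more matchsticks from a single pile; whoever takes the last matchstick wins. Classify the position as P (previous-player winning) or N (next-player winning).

P-position

In binary:
  1010  (10)
  1010  (10)
  ----
  0000  (0)
The nim-sum is 0, so this is a P-position: the player to move is in a losing position under optimal play.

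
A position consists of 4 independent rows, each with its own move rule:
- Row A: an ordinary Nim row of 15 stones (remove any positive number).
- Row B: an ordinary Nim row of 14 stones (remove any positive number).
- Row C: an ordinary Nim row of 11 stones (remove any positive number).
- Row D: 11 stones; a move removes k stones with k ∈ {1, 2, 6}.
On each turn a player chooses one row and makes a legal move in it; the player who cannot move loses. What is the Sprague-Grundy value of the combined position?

Row A is a plain Nim row of size 15, so its Grundy value is 15.
Row B is a plain Nim row of size 14, so its Grundy value is 14.
Row C is a plain Nim row of size 11, so its Grundy value is 11.
For row D, compute g(0), g(1), … with moves {1, 2, 6}:
g(0) = mex{} = 0
g(1) = mex{0} = 1
g(2) = mex{0,1} = 2
g(3) = mex{1,2} = 0
g(4) = mex{0,2} = 1
g(5) = mex{0,1} = 2
g(6) = mex{0,1,2} = 3
g(7) = mex{1,2,3} = 0
g(8) = mex{0,2,3} = 1
g(9) = mex{0,1} = 2
g(10) = mex{1,2} = 0
g(11) = mex{0,2} = 1
So g(11) = 1.
By the Sprague-Grundy theorem, the Grundy value of a sum of independent games is the XOR of the component values.
Combined value = 15 ⊕ 14 ⊕ 11 ⊕ 1 = 11.

11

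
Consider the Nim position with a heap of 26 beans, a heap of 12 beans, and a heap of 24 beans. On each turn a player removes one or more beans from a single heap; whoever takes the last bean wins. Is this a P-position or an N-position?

N-position

Nim-sum: 26 ^ 12 ^ 24 = 14.
The nim-sum is 14 ≠ 0, so this is an N-position: the player to move can win.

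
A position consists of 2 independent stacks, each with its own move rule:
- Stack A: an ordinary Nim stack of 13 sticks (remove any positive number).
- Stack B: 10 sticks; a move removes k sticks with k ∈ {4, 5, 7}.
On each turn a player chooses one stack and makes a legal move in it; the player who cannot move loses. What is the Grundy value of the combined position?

Stack A is a plain Nim stack of size 13, so its Grundy value is 13.
Build the Grundy sequence for stack B with g(k) = mex{g(k−s) : s ∈ {4, 5, 7}, s ≤ k}:
k:     0  1  2  3  4  5  6  7  8  9 10
g(k):  0  0  0  0  1  1  1  1  2  2  2
So g(10) = 2.
The value of a disjunctive sum is the nim-sum of the parts.
Combined value = 13 ⊕ 2 = 15.

15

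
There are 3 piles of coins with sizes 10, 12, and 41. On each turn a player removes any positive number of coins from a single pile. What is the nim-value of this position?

47

Nim-sum: 10 XOR 12 XOR 41 = 47.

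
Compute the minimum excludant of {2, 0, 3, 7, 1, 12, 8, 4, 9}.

The values 0, 1, 2, 3, 4 are all present; 5 is the first non-negative integer missing from the set.

5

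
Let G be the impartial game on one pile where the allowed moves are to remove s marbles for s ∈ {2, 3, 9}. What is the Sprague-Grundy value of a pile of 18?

1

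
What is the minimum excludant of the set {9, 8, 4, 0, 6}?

1

0 is in the set but 1 is not, so the mex is 1.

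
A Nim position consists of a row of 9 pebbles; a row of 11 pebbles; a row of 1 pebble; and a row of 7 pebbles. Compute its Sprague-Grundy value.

Bitwise XOR of the heap sizes:
  1001  (9)
  1011  (11)
  0001  (1)
  0111  (7)
  ----
  0100  (4)

4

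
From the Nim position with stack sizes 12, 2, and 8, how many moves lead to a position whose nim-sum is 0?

1

Nim-sum: 12 XOR 2 XOR 8 = 6.
The overall nim-sum is X = 6. A stack of size p has a winning move iff p XOR X < p (reduce it to p XOR X).
  12: 12 XOR 6 = 10 < 12 — winning move (to 10).
  2: 2 XOR 6 = 4 ≥ 2 — no move.
  8: 8 XOR 6 = 14 ≥ 8 — no move.
That gives 1 winning move.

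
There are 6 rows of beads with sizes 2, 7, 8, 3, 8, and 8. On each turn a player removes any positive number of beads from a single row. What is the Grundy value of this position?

Nim-sum: 2 ⊕ 7 ⊕ 8 ⊕ 3 ⊕ 8 ⊕ 8 = 14.

14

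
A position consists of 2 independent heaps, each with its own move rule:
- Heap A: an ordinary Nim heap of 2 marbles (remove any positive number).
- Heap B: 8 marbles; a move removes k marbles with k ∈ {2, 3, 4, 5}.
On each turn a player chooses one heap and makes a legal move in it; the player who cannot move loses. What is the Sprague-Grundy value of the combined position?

Heap A is a plain Nim heap of size 2, so its Grundy value is 2.
Build the Grundy sequence for heap B with g(k) = mex{g(k−s) : s ∈ {2, 3, 4, 5}, s ≤ k}:
k:     0  1  2  3  4  5  6  7  8
g(k):  0  0  1  1  2  2  3  0  0
So g(8) = 0.
The value of a disjunctive sum is the nim-sum of the parts.
Combined value = 2 XOR 0 = 2.

2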